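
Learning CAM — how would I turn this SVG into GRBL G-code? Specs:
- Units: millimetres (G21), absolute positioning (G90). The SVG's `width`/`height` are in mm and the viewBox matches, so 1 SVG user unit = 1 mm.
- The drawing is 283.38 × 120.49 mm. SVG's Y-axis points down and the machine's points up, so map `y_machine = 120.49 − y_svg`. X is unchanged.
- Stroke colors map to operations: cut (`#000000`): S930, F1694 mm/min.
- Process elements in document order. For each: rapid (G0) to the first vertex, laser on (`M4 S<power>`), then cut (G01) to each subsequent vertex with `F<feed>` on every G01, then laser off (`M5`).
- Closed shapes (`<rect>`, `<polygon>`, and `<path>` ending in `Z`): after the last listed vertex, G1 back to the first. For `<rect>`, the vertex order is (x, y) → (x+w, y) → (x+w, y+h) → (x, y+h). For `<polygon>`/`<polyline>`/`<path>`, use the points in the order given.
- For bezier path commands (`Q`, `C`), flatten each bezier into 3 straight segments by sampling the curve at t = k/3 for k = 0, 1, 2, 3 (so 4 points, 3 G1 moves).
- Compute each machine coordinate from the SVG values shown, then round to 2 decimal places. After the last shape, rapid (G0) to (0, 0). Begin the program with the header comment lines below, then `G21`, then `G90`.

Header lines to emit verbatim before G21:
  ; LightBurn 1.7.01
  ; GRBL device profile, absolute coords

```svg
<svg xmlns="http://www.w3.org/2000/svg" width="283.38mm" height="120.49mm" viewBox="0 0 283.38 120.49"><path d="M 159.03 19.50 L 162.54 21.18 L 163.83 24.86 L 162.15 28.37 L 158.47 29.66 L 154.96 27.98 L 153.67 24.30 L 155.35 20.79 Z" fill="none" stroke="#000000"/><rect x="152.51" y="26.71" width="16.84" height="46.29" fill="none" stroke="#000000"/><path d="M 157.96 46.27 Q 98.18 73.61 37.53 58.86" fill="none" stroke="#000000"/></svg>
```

Since the viewBox matches the mm dimensions, user units are millimetres directly. The only transform is the Y-flip y_m = 120.49 − y_svg.

Shape 1 is a regular polygon drawn with `<path>`. Its stroke #000000 means cut at S930, F1694. After flipping Y the toolpath is (159.03,100.99) → (162.54,99.31) → (163.83,95.63) → (162.15,92.12) → (158.47,90.83) → (154.96,92.51) → (153.67,96.19) → (155.35,99.70) → (159.03,100.99), returning to the start.

Shape 2 is a rectangle drawn with `<rect>`. Its stroke #000000 means cut at S930, F1694. After flipping Y the toolpath is (152.51,93.78) → (169.35,93.78) → (169.35,47.49) → (152.51,47.49) → (152.51,93.78), returning to the start.

Shape 3 is a quadratic bezier drawn with `<path>`. Its stroke #000000 means cut at S930, F1694. After flipping Y the toolpath is (157.96,74.22) → (118.01,60.67) → (77.87,56.47) → (37.53,61.63).

; LightBurn 1.7.01
; GRBL device profile, absolute coords
G21
G90
G0 X159.03 Y100.99
M4 S930
G01 X162.54 Y99.31 F1694
G01 X163.83 Y95.63 F1694
G01 X162.15 Y92.12 F1694
G01 X158.47 Y90.83 F1694
G01 X154.96 Y92.51 F1694
G01 X153.67 Y96.19 F1694
G01 X155.35 Y99.70 F1694
G01 X159.03 Y100.99 F1694
M5
G0 X152.51 Y93.78
M4 S930
G01 X169.35 Y93.78 F1694
G01 X169.35 Y47.49 F1694
G01 X152.51 Y47.49 F1694
G01 X152.51 Y93.78 F1694
M5
G0 X157.96 Y74.22
M4 S930
G01 X118.01 Y60.67 F1694
G01 X77.87 Y56.47 F1694
G01 X37.53 Y61.63 F1694
M5
G0 X0.00 Y0.00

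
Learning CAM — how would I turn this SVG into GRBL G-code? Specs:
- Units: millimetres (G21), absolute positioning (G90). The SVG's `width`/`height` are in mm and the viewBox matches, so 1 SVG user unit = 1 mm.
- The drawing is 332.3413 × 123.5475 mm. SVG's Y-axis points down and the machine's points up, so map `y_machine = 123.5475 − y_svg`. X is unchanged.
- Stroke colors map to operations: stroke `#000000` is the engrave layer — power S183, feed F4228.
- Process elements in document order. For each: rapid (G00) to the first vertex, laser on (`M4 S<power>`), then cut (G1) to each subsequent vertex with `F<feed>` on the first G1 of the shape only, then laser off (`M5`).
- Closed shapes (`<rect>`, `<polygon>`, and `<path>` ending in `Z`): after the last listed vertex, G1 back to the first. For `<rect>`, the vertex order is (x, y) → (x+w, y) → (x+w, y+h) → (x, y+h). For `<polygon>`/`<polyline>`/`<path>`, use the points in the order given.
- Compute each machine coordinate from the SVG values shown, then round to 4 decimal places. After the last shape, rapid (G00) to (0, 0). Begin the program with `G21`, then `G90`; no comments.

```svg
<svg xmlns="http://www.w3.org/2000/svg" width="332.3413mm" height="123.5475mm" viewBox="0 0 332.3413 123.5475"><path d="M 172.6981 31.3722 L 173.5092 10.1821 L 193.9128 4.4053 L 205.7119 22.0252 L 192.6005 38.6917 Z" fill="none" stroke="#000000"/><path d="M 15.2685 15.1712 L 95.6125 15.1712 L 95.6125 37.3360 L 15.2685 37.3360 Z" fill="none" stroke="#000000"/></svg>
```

Since the viewBox matches the mm dimensions, user units are millimetres directly. The only transform is the Y-flip y_m = 123.5475 − y_svg.

Shape 1 is a regular polygon drawn with `<path>`. Its stroke #000000 means engrave at S183, F4228. After flipping Y the toolpath is (172.6981,92.1753) → (173.5092,113.3654) → (193.9128,119.1422) → (205.7119,101.5223) → (192.6005,84.8558) → (172.6981,92.1753), returning to the start.

Shape 2 is a rectangle drawn with `<path>`. Its stroke #000000 means engrave at S183, F4228. After flipping Y the toolpath is (15.2685,108.3763) → (95.6125,108.3763) → (95.6125,86.2115) → (15.2685,86.2115) → (15.2685,108.3763), returning to the start.

G21
G90
G00 X172.6981 Y92.1753
M4 S183
G1 X173.5092 Y113.3654 F4228
G1 X193.9128 Y119.1422
G1 X205.7119 Y101.5223
G1 X192.6005 Y84.8558
G1 X172.6981 Y92.1753
M5
G00 X15.2685 Y108.3763
M4 S183
G1 X95.6125 Y108.3763 F4228
G1 X95.6125 Y86.2115
G1 X15.2685 Y86.2115
G1 X15.2685 Y108.3763
M5
G00 X0.0000 Y0.0000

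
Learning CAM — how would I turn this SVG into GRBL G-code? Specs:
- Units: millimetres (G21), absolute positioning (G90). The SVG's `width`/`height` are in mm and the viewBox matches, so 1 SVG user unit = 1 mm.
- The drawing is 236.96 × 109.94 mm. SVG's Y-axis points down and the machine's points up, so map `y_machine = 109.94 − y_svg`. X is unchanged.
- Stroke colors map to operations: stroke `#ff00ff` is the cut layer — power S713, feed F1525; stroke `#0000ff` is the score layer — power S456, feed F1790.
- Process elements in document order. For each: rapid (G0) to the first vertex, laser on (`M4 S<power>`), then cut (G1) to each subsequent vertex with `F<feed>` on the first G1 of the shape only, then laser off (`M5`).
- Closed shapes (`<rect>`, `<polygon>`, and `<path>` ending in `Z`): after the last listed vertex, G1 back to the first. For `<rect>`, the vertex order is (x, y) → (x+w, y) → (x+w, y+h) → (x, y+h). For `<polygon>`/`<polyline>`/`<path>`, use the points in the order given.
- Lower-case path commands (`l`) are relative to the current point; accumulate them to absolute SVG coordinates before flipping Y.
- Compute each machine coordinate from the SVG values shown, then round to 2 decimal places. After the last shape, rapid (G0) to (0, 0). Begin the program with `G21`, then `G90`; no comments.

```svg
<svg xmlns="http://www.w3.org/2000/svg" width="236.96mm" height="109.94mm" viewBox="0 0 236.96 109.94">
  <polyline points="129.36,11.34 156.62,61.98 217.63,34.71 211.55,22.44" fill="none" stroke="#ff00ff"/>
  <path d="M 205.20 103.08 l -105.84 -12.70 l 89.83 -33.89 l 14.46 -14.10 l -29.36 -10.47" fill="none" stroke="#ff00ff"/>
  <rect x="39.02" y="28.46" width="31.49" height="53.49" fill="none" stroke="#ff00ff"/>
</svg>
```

G21
G90
G0 X129.36 Y98.60
M4 S713
G1 X156.62 Y47.96 F1525
G1 X217.63 Y75.23
G1 X211.55 Y87.50
M5
G0 X205.20 Y6.86
M4 S713
G1 X99.36 Y19.56 F1525
G1 X189.19 Y53.45
G1 X203.65 Y67.55
G1 X174.29 Y78.02
M5
G0 X39.02 Y81.48
M4 S713
G1 X70.51 Y81.48 F1525
G1 X70.51 Y27.99
G1 X39.02 Y27.99
G1 X39.02 Y81.48
M5
G0 X0.00 Y0.00

Since the viewBox matches the mm dimensions, user units are millimetres directly. The only transform is the Y-flip y_m = 109.94 − y_svg.

Shape 1 is a open polyline drawn with `<polyline>`. Its stroke #ff00ff means cut at S713, F1525. After flipping Y the toolpath is (129.36,98.60) → (156.62,47.96) → (217.63,75.23) → (211.55,87.50).

Shape 2 is a open polyline drawn with `<path>`. Its stroke #ff00ff means cut at S713, F1525. After flipping Y the toolpath is (205.20,6.86) → (99.36,19.56) → (189.19,53.45) → (203.65,67.55) → (174.29,78.02).

Shape 3 is a rectangle drawn with `<rect>`. Its stroke #ff00ff means cut at S713, F1525. After flipping Y the toolpath is (39.02,81.48) → (70.51,81.48) → (70.51,27.99) → (39.02,27.99) → (39.02,81.48), returning to the start.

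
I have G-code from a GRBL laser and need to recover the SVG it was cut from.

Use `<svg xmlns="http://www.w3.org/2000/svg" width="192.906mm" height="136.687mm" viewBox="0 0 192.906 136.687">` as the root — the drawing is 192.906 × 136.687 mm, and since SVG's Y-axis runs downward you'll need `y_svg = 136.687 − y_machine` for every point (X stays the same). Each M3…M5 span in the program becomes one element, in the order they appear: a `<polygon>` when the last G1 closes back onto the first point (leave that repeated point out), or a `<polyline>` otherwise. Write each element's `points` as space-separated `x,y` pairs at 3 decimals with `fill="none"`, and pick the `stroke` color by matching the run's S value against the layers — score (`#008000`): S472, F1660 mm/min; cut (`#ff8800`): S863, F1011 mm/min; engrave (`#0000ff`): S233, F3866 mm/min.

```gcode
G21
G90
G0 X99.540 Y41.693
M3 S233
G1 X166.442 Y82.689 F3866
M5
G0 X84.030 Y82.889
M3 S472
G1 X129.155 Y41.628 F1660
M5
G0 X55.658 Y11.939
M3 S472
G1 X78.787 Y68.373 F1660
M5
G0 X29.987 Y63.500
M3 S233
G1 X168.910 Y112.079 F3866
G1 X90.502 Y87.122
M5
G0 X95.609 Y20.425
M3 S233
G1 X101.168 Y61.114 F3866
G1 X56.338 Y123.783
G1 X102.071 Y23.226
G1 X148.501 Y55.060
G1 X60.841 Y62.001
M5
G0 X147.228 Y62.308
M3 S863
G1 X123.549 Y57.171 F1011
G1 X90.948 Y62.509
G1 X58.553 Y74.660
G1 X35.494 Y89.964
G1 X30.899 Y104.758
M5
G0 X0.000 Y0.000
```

Each laser-on run becomes one SVG element. Flip Y back into SVG space with y_svg = 136.687 − y_machine.

Run 1: S233 ⇒ engrave layer `#0000ff`. The run is open, so emit a `<polyline>` with points (Y-flipped): 99.540,94.994 166.442,53.998.

Run 2: power S472 maps to stroke `#008000` (score). The run is open, so emit a `<polyline>` with points (Y-flipped): 84.030,53.798 129.155,95.059.

Run 3: power S472 maps to stroke `#008000` (score). The run is open, so emit a `<polyline>` with points (Y-flipped): 55.658,124.748 78.787,68.314.

Run 4: power S233 maps to stroke `#0000ff` (engrave). The run is open, so emit a `<polyline>` with points (Y-flipped): 29.987,73.187 168.910,24.608 90.502,49.565.

Run 5: S233 ⇒ engrave layer `#0000ff`. The run is open, so emit a `<polyline>` with points (Y-flipped): 95.609,116.262 101.168,75.573 56.338,12.904 102.071,113.461 148.501,81.627 60.841,74.686.

Run 6: power S863 maps to stroke `#ff8800` (cut). The run is open, so emit a `<polyline>` with points (Y-flipped): 147.228,74.379 123.549,79.516 90.948,74.178 58.553,62.027 35.494,46.723 30.899,31.929.

<svg xmlns="http://www.w3.org/2000/svg" width="192.906mm" height="136.687mm" viewBox="0 0 192.906 136.687">
  <polyline points="99.540,94.994 166.442,53.998" fill="none" stroke="#0000ff"/>
  <polyline points="84.030,53.798 129.155,95.059" fill="none" stroke="#008000"/>
  <polyline points="55.658,124.748 78.787,68.314" fill="none" stroke="#008000"/>
  <polyline points="29.987,73.187 168.910,24.608 90.502,49.565" fill="none" stroke="#0000ff"/>
  <polyline points="95.609,116.262 101.168,75.573 56.338,12.904 102.071,113.461 148.501,81.627 60.841,74.686" fill="none" stroke="#0000ff"/>
  <polyline points="147.228,74.379 123.549,79.516 90.948,74.178 58.553,62.027 35.494,46.723 30.899,31.929" fill="none" stroke="#ff8800"/>
</svg>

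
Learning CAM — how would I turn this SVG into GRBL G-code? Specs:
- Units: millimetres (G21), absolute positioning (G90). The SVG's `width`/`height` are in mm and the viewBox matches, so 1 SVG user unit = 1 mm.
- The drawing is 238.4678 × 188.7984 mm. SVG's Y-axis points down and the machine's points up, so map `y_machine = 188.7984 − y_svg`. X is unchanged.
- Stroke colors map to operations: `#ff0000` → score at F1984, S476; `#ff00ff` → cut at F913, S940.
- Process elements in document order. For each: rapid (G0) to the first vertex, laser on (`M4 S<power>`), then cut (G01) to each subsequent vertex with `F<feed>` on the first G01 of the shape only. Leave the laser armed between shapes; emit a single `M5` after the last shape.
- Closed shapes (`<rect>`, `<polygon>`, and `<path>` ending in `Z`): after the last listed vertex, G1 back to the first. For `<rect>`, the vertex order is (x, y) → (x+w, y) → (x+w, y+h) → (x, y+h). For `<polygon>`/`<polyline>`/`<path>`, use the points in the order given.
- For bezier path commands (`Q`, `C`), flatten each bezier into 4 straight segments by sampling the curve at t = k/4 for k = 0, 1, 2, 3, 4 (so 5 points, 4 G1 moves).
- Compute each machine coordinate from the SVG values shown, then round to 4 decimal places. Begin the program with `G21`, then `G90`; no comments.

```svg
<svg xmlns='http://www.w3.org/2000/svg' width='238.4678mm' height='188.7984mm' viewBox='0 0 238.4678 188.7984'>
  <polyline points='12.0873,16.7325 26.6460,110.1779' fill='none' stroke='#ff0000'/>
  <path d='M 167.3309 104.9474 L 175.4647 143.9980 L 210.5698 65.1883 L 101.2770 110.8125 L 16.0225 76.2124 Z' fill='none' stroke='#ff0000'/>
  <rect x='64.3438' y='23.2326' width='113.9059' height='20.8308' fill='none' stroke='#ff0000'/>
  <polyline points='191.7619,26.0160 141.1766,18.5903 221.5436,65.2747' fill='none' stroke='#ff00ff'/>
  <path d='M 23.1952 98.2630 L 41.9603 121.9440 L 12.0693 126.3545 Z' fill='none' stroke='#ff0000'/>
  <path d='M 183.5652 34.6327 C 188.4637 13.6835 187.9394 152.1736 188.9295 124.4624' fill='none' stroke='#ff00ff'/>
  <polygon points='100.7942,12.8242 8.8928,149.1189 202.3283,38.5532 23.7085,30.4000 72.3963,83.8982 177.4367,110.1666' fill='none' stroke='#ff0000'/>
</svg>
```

Since the viewBox matches the mm dimensions, user units are millimetres directly. The only transform is the Y-flip y_m = 188.7984 − y_svg.

Shape 1 is a line segment drawn with `<polyline>`. Its stroke #ff0000 means score at S476, F1984. After flipping Y the toolpath is (12.0873,172.0659) → (26.6460,78.6205).

Shape 2 is a closed polygon drawn with `<path>`. Its stroke #ff0000 means score at S476, F1984. After flipping Y the toolpath is (167.3309,83.8510) → (175.4647,44.8004) → (210.5698,123.6101) → (101.2770,77.9859) → (16.0225,112.5860) → (167.3309,83.8510), returning to the start.

Shape 3 is a rectangle drawn with `<rect>`. Its stroke #ff0000 means score at S476, F1984. After flipping Y the toolpath is (64.3438,165.5658) → (178.2497,165.5658) → (178.2497,144.7350) → (64.3438,144.7350) → (64.3438,165.5658), returning to the start.

Shape 4 is a open polyline drawn with `<polyline>`. Its stroke #ff00ff means cut at S940, F913. After flipping Y the toolpath is (191.7619,162.7824) → (141.1766,170.2081) → (221.5436,123.5237).

Shape 5 is a regular polygon drawn with `<path>`. Its stroke #ff0000 means score at S476, F1984. After flipping Y the toolpath is (23.1952,90.5354) → (41.9603,66.8544) → (12.0693,62.4439) → (23.1952,90.5354), returning to the start.

Shape 6 is a cubic bezier drawn with `<path>`. Its stroke #ff00ff means cut at S940, F913. After flipping Y the toolpath is (183.5652,154.1657) → (186.3307,145.0709) → (187.7130,106.7151) → (188.3625,69.6272) → (188.9295,64.3360).

Shape 7 is a closed polygon drawn with `<polygon>`. Its stroke #ff0000 means score at S476, F1984. After flipping Y the toolpath is (100.7942,175.9742) → (8.8928,39.6795) → (202.3283,150.2452) → (23.7085,158.3984) → (72.3963,104.9002) → (177.4367,78.6318) → (100.7942,175.9742), returning to the start.

G21
G90
G0 X12.0873 Y172.0659
M4 S476
G01 X26.6460 Y78.6205 F1984
G0 X167.3309 Y83.8510
M4 S476
G01 X175.4647 Y44.8004 F1984
G01 X210.5698 Y123.6101
G01 X101.2770 Y77.9859
G01 X16.0225 Y112.5860
G01 X167.3309 Y83.8510
G0 X64.3438 Y165.5658
M4 S476
G01 X178.2497 Y165.5658 F1984
G01 X178.2497 Y144.7350
G01 X64.3438 Y144.7350
G01 X64.3438 Y165.5658
G0 X191.7619 Y162.7824
M4 S940
G01 X141.1766 Y170.2081 F913
G01 X221.5436 Y123.5237
G0 X23.1952 Y90.5354
M4 S476
G01 X41.9603 Y66.8544 F1984
G01 X12.0693 Y62.4439
G01 X23.1952 Y90.5354
G0 X183.5652 Y154.1657
M4 S940
G01 X186.3307 Y145.0709 F913
G01 X187.7130 Y106.7151
G01 X188.3625 Y69.6272
G01 X188.9295 Y64.3360
G0 X100.7942 Y175.9742
M4 S476
G01 X8.8928 Y39.6795 F1984
G01 X202.3283 Y150.2452
G01 X23.7085 Y158.3984
G01 X72.3963 Y104.9002
G01 X177.4367 Y78.6318
G01 X100.7942 Y175.9742
M5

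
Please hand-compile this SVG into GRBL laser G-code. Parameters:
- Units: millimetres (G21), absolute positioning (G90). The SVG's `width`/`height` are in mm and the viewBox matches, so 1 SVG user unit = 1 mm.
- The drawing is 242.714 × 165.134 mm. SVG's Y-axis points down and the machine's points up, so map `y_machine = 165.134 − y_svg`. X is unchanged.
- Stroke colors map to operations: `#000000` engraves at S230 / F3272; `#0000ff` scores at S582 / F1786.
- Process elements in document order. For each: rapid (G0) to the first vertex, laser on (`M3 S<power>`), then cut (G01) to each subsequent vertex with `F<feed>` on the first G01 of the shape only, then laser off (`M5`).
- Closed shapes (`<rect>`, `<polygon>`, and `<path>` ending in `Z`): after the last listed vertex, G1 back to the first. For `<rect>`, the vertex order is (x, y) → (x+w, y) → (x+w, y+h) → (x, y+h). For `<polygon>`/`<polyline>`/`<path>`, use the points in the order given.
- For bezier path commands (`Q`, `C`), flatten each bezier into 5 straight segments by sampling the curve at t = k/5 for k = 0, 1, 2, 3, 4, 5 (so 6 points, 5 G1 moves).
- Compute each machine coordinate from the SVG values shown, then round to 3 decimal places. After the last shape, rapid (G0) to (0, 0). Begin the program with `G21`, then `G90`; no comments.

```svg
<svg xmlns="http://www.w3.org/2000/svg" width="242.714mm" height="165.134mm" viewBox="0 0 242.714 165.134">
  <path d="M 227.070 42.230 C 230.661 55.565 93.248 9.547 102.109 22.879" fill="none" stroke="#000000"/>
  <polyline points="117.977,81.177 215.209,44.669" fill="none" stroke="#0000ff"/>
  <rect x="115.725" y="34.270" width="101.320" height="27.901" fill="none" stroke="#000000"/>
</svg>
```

G21
G90
G0 X227.070 Y122.904
M3 S230
G01 X214.602 Y121.076 F3272
G01 X182.083 Y127.794
G01 X143.302 Y137.362
G01 X112.047 Y144.082
G01 X102.109 Y142.255
M5
G0 X117.977 Y83.957
M3 S582
G01 X215.209 Y120.465 F1786
M5
G0 X115.725 Y130.864
M3 S230
G01 X217.045 Y130.864 F3272
G01 X217.045 Y102.963
G01 X115.725 Y102.963
G01 X115.725 Y130.864
M5
G0 X0.000 Y0.000

viewBox `0 0 242.714 165.134` with mm width/height → 1 unit = 1 mm. Flip: y_m = 165.134 − y_svg.

**Shape 1** — `<path>` cubic bezier, stroke `#000000` → engrave (S230, F3272). Control points (SVG): P0=(227.070,42.230), P1=(230.661,55.565), P2=(93.248,9.547), P3=(102.109,22.879); sampled at t=k/5. Machine vertices: (227.070,122.904) → (214.602,121.076) → (182.083,127.794) → (143.302,137.362) → (112.047,144.082) → (102.109,142.255). Open path.

**Shape 2** — `<polyline>` line segment, stroke `#0000ff` → score (S582, F1786). Machine vertices: (117.977,83.957) → (215.209,120.465). Open path.

**Shape 3** — `<rect>` rectangle, stroke `#000000` → engrave (S230, F3272). Machine vertices: (115.725,130.864) → (217.045,130.864) → (217.045,102.963) → (115.725,102.963) → (115.725,130.864). Closed: final G1 returns to the first vertex.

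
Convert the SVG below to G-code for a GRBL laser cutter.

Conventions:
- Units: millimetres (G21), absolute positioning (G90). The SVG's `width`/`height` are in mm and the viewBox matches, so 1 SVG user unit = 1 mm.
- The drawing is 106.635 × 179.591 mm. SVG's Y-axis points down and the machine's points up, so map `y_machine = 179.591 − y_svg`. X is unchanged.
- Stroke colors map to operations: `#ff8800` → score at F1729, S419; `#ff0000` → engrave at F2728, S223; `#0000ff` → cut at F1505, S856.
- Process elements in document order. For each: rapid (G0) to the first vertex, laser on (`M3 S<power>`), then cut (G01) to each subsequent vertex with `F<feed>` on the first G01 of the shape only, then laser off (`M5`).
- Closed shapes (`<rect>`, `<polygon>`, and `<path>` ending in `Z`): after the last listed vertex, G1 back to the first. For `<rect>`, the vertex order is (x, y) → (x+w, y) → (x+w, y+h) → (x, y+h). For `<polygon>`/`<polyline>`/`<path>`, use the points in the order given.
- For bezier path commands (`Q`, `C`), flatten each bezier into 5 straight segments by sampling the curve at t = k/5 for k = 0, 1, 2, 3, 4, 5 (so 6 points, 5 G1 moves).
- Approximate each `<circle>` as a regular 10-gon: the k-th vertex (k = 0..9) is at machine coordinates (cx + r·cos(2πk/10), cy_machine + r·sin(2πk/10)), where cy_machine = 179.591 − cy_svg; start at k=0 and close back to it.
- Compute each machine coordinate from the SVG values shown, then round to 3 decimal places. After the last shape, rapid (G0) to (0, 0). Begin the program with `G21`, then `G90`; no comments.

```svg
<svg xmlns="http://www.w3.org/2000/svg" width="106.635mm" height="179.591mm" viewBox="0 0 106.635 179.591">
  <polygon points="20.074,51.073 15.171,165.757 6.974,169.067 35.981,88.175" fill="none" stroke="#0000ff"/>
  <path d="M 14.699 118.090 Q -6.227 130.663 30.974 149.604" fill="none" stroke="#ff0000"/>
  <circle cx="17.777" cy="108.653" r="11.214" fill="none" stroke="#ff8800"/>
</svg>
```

viewBox `0 0 106.635 179.591` with mm width/height → 1 unit = 1 mm. Flip: y_m = 179.591 − y_svg.

**Shape 1** — `<polygon>` closed polygon, stroke `#0000ff` → cut (S856, F1505). Machine vertices: (20.074,128.518) → (15.171,13.834) → (6.974,10.524) → (35.981,91.416) → (20.074,128.518). Closed: final G1 returns to the first vertex.

**Shape 2** — `<path>` quadratic bezier, stroke `#ff0000` → engrave (S223, F2728). Control points (SVG): P0=(14.699,118.090), P1=(-6.227,130.663), P2=(30.974,149.604); sampled at t=k/5. Machine vertices: (14.699,61.501) → (8.654,56.217) → (7.259,50.424) → (10.514,44.121) → (18.419,37.309) → (30.974,29.987). Open path.

**Shape 3** — `<circle>` circle, stroke `#ff8800` → score (S419, F1729). Machine vertices: (28.991,70.938) → (26.849,77.529) → (21.242,81.603) → (14.312,81.603) → (8.705,77.529) → (6.563,70.938) → (8.705,64.347) → (14.312,60.273) → (21.242,60.273) → (26.849,64.347) → (28.991,70.938). Closed: final G1 returns to the first vertex.

G21
G90
G0 X20.074 Y128.518
M3 S856
G01 X15.171 Y13.834 F1505
G01 X6.974 Y10.524
G01 X35.981 Y91.416
G01 X20.074 Y128.518
M5
G0 X14.699 Y61.501
M3 S223
G01 X8.654 Y56.217 F2728
G01 X7.259 Y50.424
G01 X10.514 Y44.121
G01 X18.419 Y37.309
G01 X30.974 Y29.987
M5
G0 X28.991 Y70.938
M3 S419
G01 X26.849 Y77.529 F1729
G01 X21.242 Y81.603
G01 X14.312 Y81.603
G01 X8.705 Y77.529
G01 X6.563 Y70.938
G01 X8.705 Y64.347
G01 X14.312 Y60.273
G01 X21.242 Y60.273
G01 X26.849 Y64.347
G01 X28.991 Y70.938
M5
G0 X0.000 Y0.000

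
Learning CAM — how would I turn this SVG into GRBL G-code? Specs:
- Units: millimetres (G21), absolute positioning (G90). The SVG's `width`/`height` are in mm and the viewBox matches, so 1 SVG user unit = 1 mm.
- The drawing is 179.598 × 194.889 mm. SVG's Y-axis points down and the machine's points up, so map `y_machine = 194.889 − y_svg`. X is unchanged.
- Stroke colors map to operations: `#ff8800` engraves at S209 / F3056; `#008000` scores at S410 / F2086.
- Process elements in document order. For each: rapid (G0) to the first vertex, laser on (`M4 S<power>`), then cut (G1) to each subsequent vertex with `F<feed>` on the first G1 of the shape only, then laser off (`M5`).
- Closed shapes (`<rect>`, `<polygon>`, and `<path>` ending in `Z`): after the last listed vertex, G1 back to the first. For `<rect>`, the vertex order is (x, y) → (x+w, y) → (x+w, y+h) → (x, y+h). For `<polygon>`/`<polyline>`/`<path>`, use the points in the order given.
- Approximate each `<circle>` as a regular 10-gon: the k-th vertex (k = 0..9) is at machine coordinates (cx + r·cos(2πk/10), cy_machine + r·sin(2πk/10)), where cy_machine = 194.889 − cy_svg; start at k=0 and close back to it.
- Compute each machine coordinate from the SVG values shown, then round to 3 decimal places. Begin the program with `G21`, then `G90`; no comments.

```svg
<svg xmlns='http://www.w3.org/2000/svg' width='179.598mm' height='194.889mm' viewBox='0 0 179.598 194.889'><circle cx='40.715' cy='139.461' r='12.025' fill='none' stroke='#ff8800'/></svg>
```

Since the viewBox matches the mm dimensions, user units are millimetres directly. The only transform is the Y-flip y_m = 194.889 − y_svg.

Shape 1 is a circle drawn with `<circle>`. Its stroke #ff8800 means engrave at S209, F3056. After flipping Y the toolpath is (52.740,55.428) → (50.443,62.496) → (44.431,66.864) → (36.999,66.864) → (30.987,62.496) → (28.690,55.428) → (30.987,48.360) → (36.999,43.992) → (44.431,43.992) → (50.443,48.360) → (52.740,55.428), returning to the start.

G21
G90
G0 X52.740 Y55.428
M4 S209
G1 X50.443 Y62.496 F3056
G1 X44.431 Y66.864
G1 X36.999 Y66.864
G1 X30.987 Y62.496
G1 X28.690 Y55.428
G1 X30.987 Y48.360
G1 X36.999 Y43.992
G1 X44.431 Y43.992
G1 X50.443 Y48.360
G1 X52.740 Y55.428
M5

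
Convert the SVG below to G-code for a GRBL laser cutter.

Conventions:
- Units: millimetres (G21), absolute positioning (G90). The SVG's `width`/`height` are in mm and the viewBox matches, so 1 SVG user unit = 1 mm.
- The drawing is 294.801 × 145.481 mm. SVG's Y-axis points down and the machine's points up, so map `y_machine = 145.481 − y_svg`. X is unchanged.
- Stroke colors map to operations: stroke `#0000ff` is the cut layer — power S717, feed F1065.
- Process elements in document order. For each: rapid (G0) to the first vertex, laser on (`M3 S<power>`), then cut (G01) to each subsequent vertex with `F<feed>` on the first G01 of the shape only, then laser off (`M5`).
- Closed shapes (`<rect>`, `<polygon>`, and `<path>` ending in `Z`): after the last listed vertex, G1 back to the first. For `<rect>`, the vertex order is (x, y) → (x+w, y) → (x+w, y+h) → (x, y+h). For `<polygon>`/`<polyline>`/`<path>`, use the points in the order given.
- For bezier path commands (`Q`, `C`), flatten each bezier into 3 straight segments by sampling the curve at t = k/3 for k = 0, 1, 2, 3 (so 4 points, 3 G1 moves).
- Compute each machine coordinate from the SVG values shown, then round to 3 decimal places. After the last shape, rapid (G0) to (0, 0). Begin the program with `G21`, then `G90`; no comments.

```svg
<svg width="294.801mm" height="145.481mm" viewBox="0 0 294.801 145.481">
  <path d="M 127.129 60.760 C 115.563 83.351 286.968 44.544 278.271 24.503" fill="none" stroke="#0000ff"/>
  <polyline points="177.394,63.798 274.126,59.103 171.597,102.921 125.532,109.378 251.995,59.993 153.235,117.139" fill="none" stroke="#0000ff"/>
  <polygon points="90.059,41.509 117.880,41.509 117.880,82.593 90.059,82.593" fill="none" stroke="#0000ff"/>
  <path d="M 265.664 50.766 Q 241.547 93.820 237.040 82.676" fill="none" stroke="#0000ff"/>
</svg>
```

G21
G90
G0 X127.129 Y84.721
M3 S717
G01 X163.106 Y79.627 F1065
G01 X240.381 Y97.651
G01 X278.271 Y120.978
M5
G0 X177.394 Y81.683
M3 S717
G01 X274.126 Y86.378 F1065
G01 X171.597 Y42.560
G01 X125.532 Y36.103
G01 X251.995 Y85.488
G01 X153.235 Y28.342
M5
G0 X90.059 Y103.972
M3 S717
G01 X117.880 Y103.972 F1065
G01 X117.880 Y62.888
G01 X90.059 Y62.888
G01 X90.059 Y103.972
M5
G0 X265.664 Y94.715
M3 S717
G01 X251.765 Y72.034 F1065
G01 X242.224 Y61.398
G01 X237.040 Y62.805
M5
G0 X0.000 Y0.000

1 u = 1 mm; y_m = 145.481 − y.

[1] `<path>` cubic bezier, #0000ff→cut S717 F1065: (127.129,84.721) → (163.106,79.627) → (240.381,97.651) → (278.271,120.978)

[2] `<polyline>` open polyline, #0000ff→cut S717 F1065: (177.394,81.683) → (274.126,86.378) → (171.597,42.560) → (125.532,36.103) → (251.995,85.488) → (153.235,28.342)

[3] `<polygon>` rectangle, #0000ff→cut S717 F1065: (90.059,103.972) → (117.880,103.972) → (117.880,62.888) → (90.059,62.888) → (90.059,103.972) (closed)

[4] `<path>` quadratic bezier, #0000ff→cut S717 F1065: (265.664,94.715) → (251.765,72.034) → (242.224,61.398) → (237.040,62.805)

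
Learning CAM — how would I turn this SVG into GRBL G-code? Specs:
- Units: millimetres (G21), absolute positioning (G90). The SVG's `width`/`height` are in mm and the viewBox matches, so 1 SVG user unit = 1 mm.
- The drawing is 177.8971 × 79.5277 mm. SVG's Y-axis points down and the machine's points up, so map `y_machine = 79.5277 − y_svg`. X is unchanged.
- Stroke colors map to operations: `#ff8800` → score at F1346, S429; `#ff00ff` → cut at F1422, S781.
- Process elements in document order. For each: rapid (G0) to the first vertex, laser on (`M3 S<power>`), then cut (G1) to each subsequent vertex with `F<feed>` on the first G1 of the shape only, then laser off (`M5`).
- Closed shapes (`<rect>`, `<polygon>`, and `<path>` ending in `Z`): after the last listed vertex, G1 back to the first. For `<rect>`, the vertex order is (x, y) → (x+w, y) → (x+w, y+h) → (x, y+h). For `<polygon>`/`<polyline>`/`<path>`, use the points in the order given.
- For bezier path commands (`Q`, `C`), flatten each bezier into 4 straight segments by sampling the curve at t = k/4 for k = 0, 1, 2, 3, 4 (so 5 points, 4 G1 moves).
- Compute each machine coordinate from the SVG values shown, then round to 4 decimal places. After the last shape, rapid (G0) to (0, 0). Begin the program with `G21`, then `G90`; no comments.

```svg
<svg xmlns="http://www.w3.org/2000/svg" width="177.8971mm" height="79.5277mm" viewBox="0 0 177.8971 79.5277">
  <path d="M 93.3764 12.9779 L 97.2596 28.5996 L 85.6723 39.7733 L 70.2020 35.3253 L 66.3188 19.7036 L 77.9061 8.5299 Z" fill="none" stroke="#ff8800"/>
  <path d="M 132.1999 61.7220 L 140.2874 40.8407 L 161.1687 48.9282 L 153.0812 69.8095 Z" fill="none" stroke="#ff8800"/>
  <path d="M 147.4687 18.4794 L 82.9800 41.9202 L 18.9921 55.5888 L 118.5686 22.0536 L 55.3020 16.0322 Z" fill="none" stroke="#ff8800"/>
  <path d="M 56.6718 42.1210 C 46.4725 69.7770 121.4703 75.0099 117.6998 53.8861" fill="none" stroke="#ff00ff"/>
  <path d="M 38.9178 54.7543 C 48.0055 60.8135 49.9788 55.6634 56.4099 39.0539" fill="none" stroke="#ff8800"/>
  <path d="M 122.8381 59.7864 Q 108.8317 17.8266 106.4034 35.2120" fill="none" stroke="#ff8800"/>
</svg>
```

G21
G90
G0 X93.3764 Y66.5498
M3 S429
G1 X97.2596 Y50.9281 F1346
G1 X85.6723 Y39.7544
G1 X70.2020 Y44.2024
G1 X66.3188 Y59.8241
G1 X77.9061 Y70.9978
G1 X93.3764 Y66.5498
M5
G0 X132.1999 Y17.8057
M3 S429
G1 X140.2874 Y38.6870 F1346
G1 X161.1687 Y30.5995
G1 X153.0812 Y9.7182
G1 X132.1999 Y17.8057
M5
G0 X147.4687 Y61.0483
M3 S429
G1 X82.9800 Y37.6075 F1346
G1 X18.9921 Y23.9389
G1 X118.5686 Y57.4741
G1 X55.3020 Y63.4955
G1 X147.4687 Y61.0483
M5
G0 X56.6718 Y37.4067
M3 S781
G1 X62.4348 Y20.9305 F1422
G1 X84.7750 Y13.2317
G1 X108.3206 Y14.6792
G1 X117.6998 Y25.6416
M5
G0 X38.9178 Y24.7734
M3 S429
G1 X44.5804 Y22.3347 F1346
G1 X48.6601 Y24.1228
G1 X52.2416 Y30.1614
G1 X56.4099 Y40.4738
M5
G0 X122.8381 Y19.7413
M3 S429
G1 X116.5585 Y37.0121 F1346
G1 X111.7262 Y46.8648
G1 X108.3412 Y49.2993
G1 X106.4034 Y44.3157
M5
G0 X0.0000 Y0.0000

Since the viewBox matches the mm dimensions, user units are millimetres directly. The only transform is the Y-flip y_m = 79.5277 − y_svg.

Shape 1 is a regular polygon drawn with `<path>`. Its stroke #ff8800 means score at S429, F1346. After flipping Y the toolpath is (93.3764,66.5498) → (97.2596,50.9281) → (85.6723,39.7544) → (70.2020,44.2024) → (66.3188,59.8241) → (77.9061,70.9978) → (93.3764,66.5498), returning to the start.

Shape 2 is a regular polygon drawn with `<path>`. Its stroke #ff8800 means score at S429, F1346. After flipping Y the toolpath is (132.1999,17.8057) → (140.2874,38.6870) → (161.1687,30.5995) → (153.0812,9.7182) → (132.1999,17.8057), returning to the start.

Shape 3 is a closed polygon drawn with `<path>`. Its stroke #ff8800 means score at S429, F1346. After flipping Y the toolpath is (147.4687,61.0483) → (82.9800,37.6075) → (18.9921,23.9389) → (118.5686,57.4741) → (55.3020,63.4955) → (147.4687,61.0483), returning to the start.

Shape 4 is a cubic bezier drawn with `<path>`. Its stroke #ff00ff means cut at S781, F1422. After flipping Y the toolpath is (56.6718,37.4067) → (62.4348,20.9305) → (84.7750,13.2317) → (108.3206,14.6792) → (117.6998,25.6416).

Shape 5 is a cubic bezier drawn with `<path>`. Its stroke #ff8800 means score at S429, F1346. After flipping Y the toolpath is (38.9178,24.7734) → (44.5804,22.3347) → (48.6601,24.1228) → (52.2416,30.1614) → (56.4099,40.4738).

Shape 6 is a quadratic bezier drawn with `<path>`. Its stroke #ff8800 means score at S429, F1346. After flipping Y the toolpath is (122.8381,19.7413) → (116.5585,37.0121) → (111.7262,46.8648) → (108.3412,49.2993) → (106.4034,44.3157).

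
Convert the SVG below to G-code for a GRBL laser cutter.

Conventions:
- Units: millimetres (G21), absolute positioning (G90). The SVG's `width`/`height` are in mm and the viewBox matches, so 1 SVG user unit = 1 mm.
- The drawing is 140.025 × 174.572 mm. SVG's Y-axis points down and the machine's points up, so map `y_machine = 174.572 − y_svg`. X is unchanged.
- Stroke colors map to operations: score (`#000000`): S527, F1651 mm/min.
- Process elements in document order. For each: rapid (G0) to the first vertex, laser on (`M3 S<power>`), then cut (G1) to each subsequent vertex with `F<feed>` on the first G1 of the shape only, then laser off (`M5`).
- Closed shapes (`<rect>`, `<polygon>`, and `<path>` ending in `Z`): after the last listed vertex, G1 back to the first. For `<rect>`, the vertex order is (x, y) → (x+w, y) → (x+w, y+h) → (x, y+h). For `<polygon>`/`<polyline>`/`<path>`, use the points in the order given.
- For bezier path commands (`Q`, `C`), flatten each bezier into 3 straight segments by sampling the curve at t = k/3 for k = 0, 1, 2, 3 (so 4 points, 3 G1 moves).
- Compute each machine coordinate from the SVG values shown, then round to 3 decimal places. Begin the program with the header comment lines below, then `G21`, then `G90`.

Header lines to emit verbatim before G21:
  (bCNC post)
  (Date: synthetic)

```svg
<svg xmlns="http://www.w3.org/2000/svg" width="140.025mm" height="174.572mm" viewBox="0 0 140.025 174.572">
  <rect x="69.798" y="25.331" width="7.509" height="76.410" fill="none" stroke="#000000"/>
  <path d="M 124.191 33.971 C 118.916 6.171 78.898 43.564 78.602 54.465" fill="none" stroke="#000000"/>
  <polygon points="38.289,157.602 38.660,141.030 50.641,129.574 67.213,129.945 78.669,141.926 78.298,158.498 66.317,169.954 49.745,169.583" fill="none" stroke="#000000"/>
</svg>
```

viewBox `0 0 140.025 174.572` with mm width/height → 1 unit = 1 mm. Flip: y_m = 174.572 − y_svg.

**Shape 1** — `<rect>` rectangle, stroke `#000000` → score (S527, F1651). Machine vertices: (69.798,149.241) → (77.307,149.241) → (77.307,72.831) → (69.798,72.831) → (69.798,149.241). Closed: final G1 returns to the first vertex.

**Shape 2** — `<path>` cubic bezier, stroke `#000000` → score (S527, F1651). Control points (SVG): P0=(124.191,33.971), P1=(118.916,6.171), P2=(78.898,43.564), P3=(78.602,54.465); sampled at t=k/3. Machine vertices: (124.191,140.601) → (110.093,150.066) → (89.381,136.443) → (78.602,120.107). Open path.

**Shape 3** — `<polygon>` regular polygon, stroke `#000000` → score (S527, F1651). Machine vertices: (38.289,16.970) → (38.660,33.542) → (50.641,44.998) → (67.213,44.627) → (78.669,32.646) → (78.298,16.074) → (66.317,4.618) → (49.745,4.989) → (38.289,16.970). Closed: final G1 returns to the first vertex.

(bCNC post)
(Date: synthetic)
G21
G90
G0 X69.798 Y149.241
M3 S527
G1 X77.307 Y149.241 F1651
G1 X77.307 Y72.831
G1 X69.798 Y72.831
G1 X69.798 Y149.241
M5
G0 X124.191 Y140.601
M3 S527
G1 X110.093 Y150.066 F1651
G1 X89.381 Y136.443
G1 X78.602 Y120.107
M5
G0 X38.289 Y16.970
M3 S527
G1 X38.660 Y33.542 F1651
G1 X50.641 Y44.998
G1 X67.213 Y44.627
G1 X78.669 Y32.646
G1 X78.298 Y16.074
G1 X66.317 Y4.618
G1 X49.745 Y4.989
G1 X38.289 Y16.970
M5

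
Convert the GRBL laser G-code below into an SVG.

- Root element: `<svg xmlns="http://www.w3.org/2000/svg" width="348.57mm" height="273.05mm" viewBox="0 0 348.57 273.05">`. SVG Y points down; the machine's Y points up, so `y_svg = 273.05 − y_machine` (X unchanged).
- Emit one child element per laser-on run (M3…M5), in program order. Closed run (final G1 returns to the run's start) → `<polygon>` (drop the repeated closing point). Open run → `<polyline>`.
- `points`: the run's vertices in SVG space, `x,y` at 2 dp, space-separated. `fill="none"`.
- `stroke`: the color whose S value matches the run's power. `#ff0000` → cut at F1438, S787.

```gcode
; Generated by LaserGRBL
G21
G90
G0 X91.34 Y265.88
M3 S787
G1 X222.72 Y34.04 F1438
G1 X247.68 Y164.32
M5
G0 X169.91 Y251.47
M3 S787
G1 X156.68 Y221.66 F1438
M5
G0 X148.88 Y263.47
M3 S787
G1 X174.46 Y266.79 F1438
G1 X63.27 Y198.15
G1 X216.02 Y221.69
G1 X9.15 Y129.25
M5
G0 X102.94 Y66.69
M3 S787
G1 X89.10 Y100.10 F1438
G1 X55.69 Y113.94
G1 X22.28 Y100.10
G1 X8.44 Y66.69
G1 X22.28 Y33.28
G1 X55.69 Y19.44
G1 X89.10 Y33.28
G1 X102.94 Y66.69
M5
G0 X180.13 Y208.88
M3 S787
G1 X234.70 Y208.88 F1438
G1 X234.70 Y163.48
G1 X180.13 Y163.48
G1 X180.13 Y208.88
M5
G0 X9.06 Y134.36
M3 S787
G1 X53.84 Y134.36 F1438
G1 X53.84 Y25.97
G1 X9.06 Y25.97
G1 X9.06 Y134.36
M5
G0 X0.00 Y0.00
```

<svg xmlns="http://www.w3.org/2000/svg" width="348.57mm" height="273.05mm" viewBox="0 0 348.57 273.05">
  <polyline points="91.34,7.17 222.72,239.01 247.68,108.73" fill="none" stroke="#ff0000"/>
  <polyline points="169.91,21.58 156.68,51.39" fill="none" stroke="#ff0000"/>
  <polyline points="148.88,9.58 174.46,6.26 63.27,74.90 216.02,51.36 9.15,143.80" fill="none" stroke="#ff0000"/>
  <polygon points="102.94,206.36 89.10,172.95 55.69,159.11 22.28,172.95 8.44,206.36 22.28,239.77 55.69,253.61 89.10,239.77" fill="none" stroke="#ff0000"/>
  <polygon points="180.13,64.17 234.70,64.17 234.70,109.57 180.13,109.57" fill="none" stroke="#ff0000"/>
  <polygon points="9.06,138.69 53.84,138.69 53.84,247.08 9.06,247.08" fill="none" stroke="#ff0000"/>
</svg>

y_svg = 273.05 − y_m. Every run uses S787, so all elements get stroke `#ff0000` (cut).

[1] open run; points: 91.34,7.17 222.72,239.01 247.68,108.73

[2] open run; points: 169.91,21.58 156.68,51.39

[3] open run; points: 148.88,9.58 174.46,6.26 63.27,74.90 216.02,51.36 9.15,143.80

[4] closed run; points: 102.94,206.36 89.10,172.95 55.69,159.11 22.28,172.95 8.44,206.36 22.28,239.77 55.69,253.61 89.10,239.77

[5] closed run; points: 180.13,64.17 234.70,64.17 234.70,109.57 180.13,109.57

[6] closed run; points: 9.06,138.69 53.84,138.69 53.84,247.08 9.06,247.08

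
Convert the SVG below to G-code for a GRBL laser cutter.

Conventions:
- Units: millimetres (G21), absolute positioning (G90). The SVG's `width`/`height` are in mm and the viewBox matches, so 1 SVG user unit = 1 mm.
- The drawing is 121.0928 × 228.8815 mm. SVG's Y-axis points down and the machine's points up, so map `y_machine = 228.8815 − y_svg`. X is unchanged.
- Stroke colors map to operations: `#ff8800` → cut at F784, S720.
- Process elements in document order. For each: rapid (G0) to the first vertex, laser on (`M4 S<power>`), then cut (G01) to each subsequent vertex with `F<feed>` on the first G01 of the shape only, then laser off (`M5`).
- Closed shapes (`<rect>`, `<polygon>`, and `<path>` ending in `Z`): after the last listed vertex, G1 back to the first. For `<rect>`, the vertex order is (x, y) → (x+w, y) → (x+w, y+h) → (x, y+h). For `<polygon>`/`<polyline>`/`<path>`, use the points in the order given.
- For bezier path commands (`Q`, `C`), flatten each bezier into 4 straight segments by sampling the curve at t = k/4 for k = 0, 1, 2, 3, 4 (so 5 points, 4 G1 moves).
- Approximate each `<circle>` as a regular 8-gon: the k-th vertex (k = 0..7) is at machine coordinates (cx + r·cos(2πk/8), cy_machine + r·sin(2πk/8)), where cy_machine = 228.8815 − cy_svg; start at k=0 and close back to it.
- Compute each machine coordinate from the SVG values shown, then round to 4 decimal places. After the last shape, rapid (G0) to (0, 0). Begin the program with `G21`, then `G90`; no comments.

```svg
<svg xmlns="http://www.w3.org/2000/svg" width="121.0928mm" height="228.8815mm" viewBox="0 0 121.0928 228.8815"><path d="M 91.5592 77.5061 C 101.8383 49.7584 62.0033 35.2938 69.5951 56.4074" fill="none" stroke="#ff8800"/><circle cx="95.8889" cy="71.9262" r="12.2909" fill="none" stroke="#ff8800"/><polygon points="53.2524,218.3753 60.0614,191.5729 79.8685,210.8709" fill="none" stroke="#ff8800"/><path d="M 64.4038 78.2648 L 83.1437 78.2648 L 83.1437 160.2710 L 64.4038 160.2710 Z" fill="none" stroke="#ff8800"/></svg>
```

G21
G90
G0 X91.5592 Y151.3754
M4 S720
G01 X91.3962 Y169.3472 F784
G01 X81.5849 Y180.2477
G01 X71.2697 Y181.9867
G01 X69.5951 Y172.4741
M5
G0 X108.1798 Y156.9553
M4 S720
G01 X104.5799 Y165.6463 F784
G01 X95.8889 Y169.2462
G01 X87.1979 Y165.6463
G01 X83.5980 Y156.9553
G01 X87.1979 Y148.2643
G01 X95.8889 Y144.6644
G01 X104.5799 Y148.2643
G01 X108.1798 Y156.9553
M5
G0 X53.2524 Y10.5062
M4 S720
G01 X60.0614 Y37.3086 F784
G01 X79.8685 Y18.0106
G01 X53.2524 Y10.5062
M5
G0 X64.4038 Y150.6167
M4 S720
G01 X83.1437 Y150.6167 F784
G01 X83.1437 Y68.6105
G01 X64.4038 Y68.6105
G01 X64.4038 Y150.6167
M5
G0 X0.0000 Y0.0000

viewBox `0 0 121.0928 228.8815` with mm width/height → 1 unit = 1 mm. Flip: y_m = 228.8815 − y_svg.

**Shape 1** — `<path>` cubic bezier, stroke `#ff8800` → cut (S720, F784). Control points (SVG): P0=(91.5592,77.5061), P1=(101.8383,49.7584), P2=(62.0033,35.2938), P3=(69.5951,56.4074); sampled at t=k/4. Machine vertices: (91.5592,151.3754) → (91.3962,169.3472) → (81.5849,180.2477) → (71.2697,181.9867) → (69.5951,172.4741). Open path.

**Shape 2** — `<circle>` circle, stroke `#ff8800` → cut (S720, F784). Machine vertices: (108.1798,156.9553) → (104.5799,165.6463) → (95.8889,169.2462) → (87.1979,165.6463) → (83.5980,156.9553) → (87.1979,148.2643) → (95.8889,144.6644) → (104.5799,148.2643) → (108.1798,156.9553). Closed: final G1 returns to the first vertex.

**Shape 3** — `<polygon>` regular polygon, stroke `#ff8800` → cut (S720, F784). Machine vertices: (53.2524,10.5062) → (60.0614,37.3086) → (79.8685,18.0106) → (53.2524,10.5062). Closed: final G1 returns to the first vertex.

**Shape 4** — `<path>` rectangle, stroke `#ff8800` → cut (S720, F784). Machine vertices: (64.4038,150.6167) → (83.1437,150.6167) → (83.1437,68.6105) → (64.4038,68.6105) → (64.4038,150.6167). Closed: final G1 returns to the first vertex.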